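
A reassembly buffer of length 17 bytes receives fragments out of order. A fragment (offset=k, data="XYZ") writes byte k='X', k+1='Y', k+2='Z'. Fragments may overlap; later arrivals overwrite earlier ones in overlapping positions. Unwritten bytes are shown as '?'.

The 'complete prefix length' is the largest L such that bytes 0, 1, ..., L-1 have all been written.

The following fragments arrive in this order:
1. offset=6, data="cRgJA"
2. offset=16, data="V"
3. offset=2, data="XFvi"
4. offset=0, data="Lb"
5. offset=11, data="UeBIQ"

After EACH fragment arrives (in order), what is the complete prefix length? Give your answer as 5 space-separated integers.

Answer: 0 0 0 11 17

Derivation:
Fragment 1: offset=6 data="cRgJA" -> buffer=??????cRgJA?????? -> prefix_len=0
Fragment 2: offset=16 data="V" -> buffer=??????cRgJA?????V -> prefix_len=0
Fragment 3: offset=2 data="XFvi" -> buffer=??XFvicRgJA?????V -> prefix_len=0
Fragment 4: offset=0 data="Lb" -> buffer=LbXFvicRgJA?????V -> prefix_len=11
Fragment 5: offset=11 data="UeBIQ" -> buffer=LbXFvicRgJAUeBIQV -> prefix_len=17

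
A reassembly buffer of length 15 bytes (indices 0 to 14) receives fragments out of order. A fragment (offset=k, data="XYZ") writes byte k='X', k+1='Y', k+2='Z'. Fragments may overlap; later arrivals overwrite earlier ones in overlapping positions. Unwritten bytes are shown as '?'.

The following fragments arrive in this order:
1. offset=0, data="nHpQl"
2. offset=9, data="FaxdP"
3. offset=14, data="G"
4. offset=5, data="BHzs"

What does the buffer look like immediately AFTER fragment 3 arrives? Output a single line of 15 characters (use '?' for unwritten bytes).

Fragment 1: offset=0 data="nHpQl" -> buffer=nHpQl??????????
Fragment 2: offset=9 data="FaxdP" -> buffer=nHpQl????FaxdP?
Fragment 3: offset=14 data="G" -> buffer=nHpQl????FaxdPG

Answer: nHpQl????FaxdPG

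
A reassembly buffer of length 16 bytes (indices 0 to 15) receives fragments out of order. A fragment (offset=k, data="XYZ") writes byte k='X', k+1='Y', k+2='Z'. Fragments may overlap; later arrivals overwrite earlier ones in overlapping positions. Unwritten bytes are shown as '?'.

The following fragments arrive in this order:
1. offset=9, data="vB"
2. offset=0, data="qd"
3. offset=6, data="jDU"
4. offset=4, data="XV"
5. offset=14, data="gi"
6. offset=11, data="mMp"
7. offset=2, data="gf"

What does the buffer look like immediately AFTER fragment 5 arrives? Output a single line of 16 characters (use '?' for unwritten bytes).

Fragment 1: offset=9 data="vB" -> buffer=?????????vB?????
Fragment 2: offset=0 data="qd" -> buffer=qd???????vB?????
Fragment 3: offset=6 data="jDU" -> buffer=qd????jDUvB?????
Fragment 4: offset=4 data="XV" -> buffer=qd??XVjDUvB?????
Fragment 5: offset=14 data="gi" -> buffer=qd??XVjDUvB???gi

Answer: qd??XVjDUvB???gi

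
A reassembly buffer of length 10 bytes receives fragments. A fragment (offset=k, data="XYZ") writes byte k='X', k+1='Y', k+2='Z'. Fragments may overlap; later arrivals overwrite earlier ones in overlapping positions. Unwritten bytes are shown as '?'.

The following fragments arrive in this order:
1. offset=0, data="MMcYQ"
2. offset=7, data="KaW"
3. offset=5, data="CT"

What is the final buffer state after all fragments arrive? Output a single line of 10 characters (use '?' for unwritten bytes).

Answer: MMcYQCTKaW

Derivation:
Fragment 1: offset=0 data="MMcYQ" -> buffer=MMcYQ?????
Fragment 2: offset=7 data="KaW" -> buffer=MMcYQ??KaW
Fragment 3: offset=5 data="CT" -> buffer=MMcYQCTKaW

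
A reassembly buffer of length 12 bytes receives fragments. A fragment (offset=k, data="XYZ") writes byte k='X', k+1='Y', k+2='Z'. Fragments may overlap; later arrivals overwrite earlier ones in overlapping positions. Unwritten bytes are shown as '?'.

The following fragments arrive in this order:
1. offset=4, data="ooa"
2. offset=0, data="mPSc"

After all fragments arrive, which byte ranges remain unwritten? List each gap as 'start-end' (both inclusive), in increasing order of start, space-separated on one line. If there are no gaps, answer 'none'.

Answer: 7-11

Derivation:
Fragment 1: offset=4 len=3
Fragment 2: offset=0 len=4
Gaps: 7-11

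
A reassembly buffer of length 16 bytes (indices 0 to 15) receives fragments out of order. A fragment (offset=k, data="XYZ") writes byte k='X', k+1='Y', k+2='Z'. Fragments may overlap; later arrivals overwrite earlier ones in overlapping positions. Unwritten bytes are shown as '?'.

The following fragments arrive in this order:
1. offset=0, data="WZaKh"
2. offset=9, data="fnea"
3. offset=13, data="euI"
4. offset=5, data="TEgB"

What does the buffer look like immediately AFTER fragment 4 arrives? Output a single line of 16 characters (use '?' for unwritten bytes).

Answer: WZaKhTEgBfneaeuI

Derivation:
Fragment 1: offset=0 data="WZaKh" -> buffer=WZaKh???????????
Fragment 2: offset=9 data="fnea" -> buffer=WZaKh????fnea???
Fragment 3: offset=13 data="euI" -> buffer=WZaKh????fneaeuI
Fragment 4: offset=5 data="TEgB" -> buffer=WZaKhTEgBfneaeuI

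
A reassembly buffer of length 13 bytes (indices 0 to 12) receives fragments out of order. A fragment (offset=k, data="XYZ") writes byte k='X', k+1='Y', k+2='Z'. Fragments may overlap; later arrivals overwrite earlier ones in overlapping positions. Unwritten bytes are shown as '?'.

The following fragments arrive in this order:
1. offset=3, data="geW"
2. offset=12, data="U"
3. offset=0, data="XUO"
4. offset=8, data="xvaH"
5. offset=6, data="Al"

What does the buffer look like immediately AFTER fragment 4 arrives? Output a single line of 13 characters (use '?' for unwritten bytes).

Fragment 1: offset=3 data="geW" -> buffer=???geW???????
Fragment 2: offset=12 data="U" -> buffer=???geW??????U
Fragment 3: offset=0 data="XUO" -> buffer=XUOgeW??????U
Fragment 4: offset=8 data="xvaH" -> buffer=XUOgeW??xvaHU

Answer: XUOgeW??xvaHU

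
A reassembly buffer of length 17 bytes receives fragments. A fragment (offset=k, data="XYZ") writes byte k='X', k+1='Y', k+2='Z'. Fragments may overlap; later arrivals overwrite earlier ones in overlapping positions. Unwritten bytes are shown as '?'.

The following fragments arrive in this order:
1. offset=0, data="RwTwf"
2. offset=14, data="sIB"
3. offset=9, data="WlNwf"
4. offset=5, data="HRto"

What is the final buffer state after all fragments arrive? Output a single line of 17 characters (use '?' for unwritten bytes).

Answer: RwTwfHRtoWlNwfsIB

Derivation:
Fragment 1: offset=0 data="RwTwf" -> buffer=RwTwf????????????
Fragment 2: offset=14 data="sIB" -> buffer=RwTwf?????????sIB
Fragment 3: offset=9 data="WlNwf" -> buffer=RwTwf????WlNwfsIB
Fragment 4: offset=5 data="HRto" -> buffer=RwTwfHRtoWlNwfsIB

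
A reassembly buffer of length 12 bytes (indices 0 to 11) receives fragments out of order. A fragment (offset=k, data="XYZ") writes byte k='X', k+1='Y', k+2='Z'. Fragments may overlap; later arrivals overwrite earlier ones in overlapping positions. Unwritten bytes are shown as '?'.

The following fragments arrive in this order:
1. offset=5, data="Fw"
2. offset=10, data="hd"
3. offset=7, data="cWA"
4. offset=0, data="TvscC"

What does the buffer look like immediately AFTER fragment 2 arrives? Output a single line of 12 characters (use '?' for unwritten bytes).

Answer: ?????Fw???hd

Derivation:
Fragment 1: offset=5 data="Fw" -> buffer=?????Fw?????
Fragment 2: offset=10 data="hd" -> buffer=?????Fw???hd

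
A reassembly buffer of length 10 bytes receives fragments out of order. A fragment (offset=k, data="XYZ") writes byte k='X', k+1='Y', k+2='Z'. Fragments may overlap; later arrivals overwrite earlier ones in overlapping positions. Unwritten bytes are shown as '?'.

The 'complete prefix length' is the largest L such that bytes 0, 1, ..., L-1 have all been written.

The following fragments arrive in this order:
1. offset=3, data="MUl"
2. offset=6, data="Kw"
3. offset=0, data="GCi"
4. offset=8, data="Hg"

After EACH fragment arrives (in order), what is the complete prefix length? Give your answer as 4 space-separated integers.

Fragment 1: offset=3 data="MUl" -> buffer=???MUl???? -> prefix_len=0
Fragment 2: offset=6 data="Kw" -> buffer=???MUlKw?? -> prefix_len=0
Fragment 3: offset=0 data="GCi" -> buffer=GCiMUlKw?? -> prefix_len=8
Fragment 4: offset=8 data="Hg" -> buffer=GCiMUlKwHg -> prefix_len=10

Answer: 0 0 8 10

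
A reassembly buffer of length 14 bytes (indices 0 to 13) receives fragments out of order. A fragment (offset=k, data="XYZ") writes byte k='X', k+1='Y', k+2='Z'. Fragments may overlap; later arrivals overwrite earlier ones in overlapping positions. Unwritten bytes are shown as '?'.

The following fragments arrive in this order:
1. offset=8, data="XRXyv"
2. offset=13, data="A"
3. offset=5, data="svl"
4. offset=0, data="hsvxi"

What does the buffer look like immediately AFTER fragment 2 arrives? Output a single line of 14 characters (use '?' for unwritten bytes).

Answer: ????????XRXyvA

Derivation:
Fragment 1: offset=8 data="XRXyv" -> buffer=????????XRXyv?
Fragment 2: offset=13 data="A" -> buffer=????????XRXyvA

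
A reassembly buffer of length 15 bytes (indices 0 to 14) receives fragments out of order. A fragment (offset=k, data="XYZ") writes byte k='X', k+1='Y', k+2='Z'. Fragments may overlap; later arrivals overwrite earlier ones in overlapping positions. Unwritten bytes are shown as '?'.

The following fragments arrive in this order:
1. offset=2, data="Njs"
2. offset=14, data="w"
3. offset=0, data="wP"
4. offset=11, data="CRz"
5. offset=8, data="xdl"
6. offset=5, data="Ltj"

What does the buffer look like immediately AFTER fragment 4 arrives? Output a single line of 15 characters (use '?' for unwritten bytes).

Fragment 1: offset=2 data="Njs" -> buffer=??Njs??????????
Fragment 2: offset=14 data="w" -> buffer=??Njs?????????w
Fragment 3: offset=0 data="wP" -> buffer=wPNjs?????????w
Fragment 4: offset=11 data="CRz" -> buffer=wPNjs??????CRzw

Answer: wPNjs??????CRzw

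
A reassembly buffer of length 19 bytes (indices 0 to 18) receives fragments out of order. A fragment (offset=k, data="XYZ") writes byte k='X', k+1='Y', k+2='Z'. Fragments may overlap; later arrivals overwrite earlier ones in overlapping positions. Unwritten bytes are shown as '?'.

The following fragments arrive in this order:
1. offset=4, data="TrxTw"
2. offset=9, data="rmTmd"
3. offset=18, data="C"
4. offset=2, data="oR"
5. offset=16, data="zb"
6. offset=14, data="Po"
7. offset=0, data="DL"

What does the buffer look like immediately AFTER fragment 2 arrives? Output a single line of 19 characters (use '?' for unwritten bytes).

Fragment 1: offset=4 data="TrxTw" -> buffer=????TrxTw??????????
Fragment 2: offset=9 data="rmTmd" -> buffer=????TrxTwrmTmd?????

Answer: ????TrxTwrmTmd?????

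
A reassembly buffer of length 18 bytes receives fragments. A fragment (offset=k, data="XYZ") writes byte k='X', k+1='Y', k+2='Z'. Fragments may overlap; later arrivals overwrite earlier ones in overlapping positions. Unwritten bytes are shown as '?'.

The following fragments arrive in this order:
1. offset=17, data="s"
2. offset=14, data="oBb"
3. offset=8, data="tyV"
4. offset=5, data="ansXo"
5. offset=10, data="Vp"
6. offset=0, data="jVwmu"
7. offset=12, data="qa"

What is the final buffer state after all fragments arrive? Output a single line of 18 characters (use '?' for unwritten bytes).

Fragment 1: offset=17 data="s" -> buffer=?????????????????s
Fragment 2: offset=14 data="oBb" -> buffer=??????????????oBbs
Fragment 3: offset=8 data="tyV" -> buffer=????????tyV???oBbs
Fragment 4: offset=5 data="ansXo" -> buffer=?????ansXoV???oBbs
Fragment 5: offset=10 data="Vp" -> buffer=?????ansXoVp??oBbs
Fragment 6: offset=0 data="jVwmu" -> buffer=jVwmuansXoVp??oBbs
Fragment 7: offset=12 data="qa" -> buffer=jVwmuansXoVpqaoBbs

Answer: jVwmuansXoVpqaoBbs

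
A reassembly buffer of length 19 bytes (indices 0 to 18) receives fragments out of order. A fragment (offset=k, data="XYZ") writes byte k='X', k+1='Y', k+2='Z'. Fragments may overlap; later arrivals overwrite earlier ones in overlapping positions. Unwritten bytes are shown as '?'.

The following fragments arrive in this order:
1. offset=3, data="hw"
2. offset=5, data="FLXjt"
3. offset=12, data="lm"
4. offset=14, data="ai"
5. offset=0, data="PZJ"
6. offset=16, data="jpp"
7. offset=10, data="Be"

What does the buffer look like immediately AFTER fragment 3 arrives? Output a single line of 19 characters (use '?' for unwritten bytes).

Answer: ???hwFLXjt??lm?????

Derivation:
Fragment 1: offset=3 data="hw" -> buffer=???hw??????????????
Fragment 2: offset=5 data="FLXjt" -> buffer=???hwFLXjt?????????
Fragment 3: offset=12 data="lm" -> buffer=???hwFLXjt??lm?????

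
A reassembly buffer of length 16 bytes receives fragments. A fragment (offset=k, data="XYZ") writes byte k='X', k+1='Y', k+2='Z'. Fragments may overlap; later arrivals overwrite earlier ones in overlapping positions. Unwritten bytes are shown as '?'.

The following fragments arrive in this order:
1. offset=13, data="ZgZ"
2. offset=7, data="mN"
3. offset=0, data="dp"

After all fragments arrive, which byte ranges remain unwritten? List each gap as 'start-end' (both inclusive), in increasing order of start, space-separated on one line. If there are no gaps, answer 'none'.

Fragment 1: offset=13 len=3
Fragment 2: offset=7 len=2
Fragment 3: offset=0 len=2
Gaps: 2-6 9-12

Answer: 2-6 9-12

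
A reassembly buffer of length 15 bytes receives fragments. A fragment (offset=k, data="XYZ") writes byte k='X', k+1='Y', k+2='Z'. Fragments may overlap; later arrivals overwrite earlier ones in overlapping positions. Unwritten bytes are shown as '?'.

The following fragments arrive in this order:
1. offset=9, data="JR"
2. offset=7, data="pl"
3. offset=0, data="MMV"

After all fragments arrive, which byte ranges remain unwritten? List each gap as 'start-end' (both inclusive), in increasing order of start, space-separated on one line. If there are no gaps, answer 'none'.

Fragment 1: offset=9 len=2
Fragment 2: offset=7 len=2
Fragment 3: offset=0 len=3
Gaps: 3-6 11-14

Answer: 3-6 11-14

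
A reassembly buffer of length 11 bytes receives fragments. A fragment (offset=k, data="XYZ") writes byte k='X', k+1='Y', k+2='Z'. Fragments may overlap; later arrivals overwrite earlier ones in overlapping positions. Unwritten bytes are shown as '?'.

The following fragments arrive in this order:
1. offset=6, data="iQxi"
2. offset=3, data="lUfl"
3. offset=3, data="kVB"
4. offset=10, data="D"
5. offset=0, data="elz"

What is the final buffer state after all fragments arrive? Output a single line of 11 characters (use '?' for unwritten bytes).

Fragment 1: offset=6 data="iQxi" -> buffer=??????iQxi?
Fragment 2: offset=3 data="lUfl" -> buffer=???lUflQxi?
Fragment 3: offset=3 data="kVB" -> buffer=???kVBlQxi?
Fragment 4: offset=10 data="D" -> buffer=???kVBlQxiD
Fragment 5: offset=0 data="elz" -> buffer=elzkVBlQxiD

Answer: elzkVBlQxiD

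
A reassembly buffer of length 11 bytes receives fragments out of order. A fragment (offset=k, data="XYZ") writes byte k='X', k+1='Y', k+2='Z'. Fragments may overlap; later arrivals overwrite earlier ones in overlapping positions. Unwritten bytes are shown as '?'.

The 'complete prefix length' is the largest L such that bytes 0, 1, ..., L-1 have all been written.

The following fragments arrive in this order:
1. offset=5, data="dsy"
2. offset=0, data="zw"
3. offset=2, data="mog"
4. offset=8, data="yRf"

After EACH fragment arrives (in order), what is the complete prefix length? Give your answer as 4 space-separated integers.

Fragment 1: offset=5 data="dsy" -> buffer=?????dsy??? -> prefix_len=0
Fragment 2: offset=0 data="zw" -> buffer=zw???dsy??? -> prefix_len=2
Fragment 3: offset=2 data="mog" -> buffer=zwmogdsy??? -> prefix_len=8
Fragment 4: offset=8 data="yRf" -> buffer=zwmogdsyyRf -> prefix_len=11

Answer: 0 2 8 11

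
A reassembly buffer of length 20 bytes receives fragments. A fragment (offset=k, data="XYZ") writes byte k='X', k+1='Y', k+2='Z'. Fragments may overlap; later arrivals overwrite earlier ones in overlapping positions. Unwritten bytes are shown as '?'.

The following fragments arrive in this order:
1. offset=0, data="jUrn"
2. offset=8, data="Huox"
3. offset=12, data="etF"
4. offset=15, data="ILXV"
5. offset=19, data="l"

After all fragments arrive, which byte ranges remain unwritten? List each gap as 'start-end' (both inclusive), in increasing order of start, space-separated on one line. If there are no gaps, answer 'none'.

Answer: 4-7

Derivation:
Fragment 1: offset=0 len=4
Fragment 2: offset=8 len=4
Fragment 3: offset=12 len=3
Fragment 4: offset=15 len=4
Fragment 5: offset=19 len=1
Gaps: 4-7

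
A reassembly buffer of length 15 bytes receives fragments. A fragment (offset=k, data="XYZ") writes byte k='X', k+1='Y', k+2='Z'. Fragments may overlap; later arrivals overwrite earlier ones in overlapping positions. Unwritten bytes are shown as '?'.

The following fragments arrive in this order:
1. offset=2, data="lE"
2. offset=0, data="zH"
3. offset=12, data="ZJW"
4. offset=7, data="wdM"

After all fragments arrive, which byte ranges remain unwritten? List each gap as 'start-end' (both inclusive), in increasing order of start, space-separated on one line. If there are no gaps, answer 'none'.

Fragment 1: offset=2 len=2
Fragment 2: offset=0 len=2
Fragment 3: offset=12 len=3
Fragment 4: offset=7 len=3
Gaps: 4-6 10-11

Answer: 4-6 10-11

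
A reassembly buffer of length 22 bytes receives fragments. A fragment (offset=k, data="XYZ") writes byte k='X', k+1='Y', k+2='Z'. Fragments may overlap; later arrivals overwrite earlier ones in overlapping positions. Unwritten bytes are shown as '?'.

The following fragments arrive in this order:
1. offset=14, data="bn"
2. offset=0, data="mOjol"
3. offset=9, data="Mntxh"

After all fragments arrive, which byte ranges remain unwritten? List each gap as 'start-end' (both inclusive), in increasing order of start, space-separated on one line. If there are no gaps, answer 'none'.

Answer: 5-8 16-21

Derivation:
Fragment 1: offset=14 len=2
Fragment 2: offset=0 len=5
Fragment 3: offset=9 len=5
Gaps: 5-8 16-21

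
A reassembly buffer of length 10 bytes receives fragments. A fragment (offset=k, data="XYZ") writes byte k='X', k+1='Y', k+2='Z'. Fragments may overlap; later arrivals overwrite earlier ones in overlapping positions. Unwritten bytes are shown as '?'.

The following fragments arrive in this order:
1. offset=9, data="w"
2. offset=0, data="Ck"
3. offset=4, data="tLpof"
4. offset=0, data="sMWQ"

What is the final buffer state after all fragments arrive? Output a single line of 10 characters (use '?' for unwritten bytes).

Fragment 1: offset=9 data="w" -> buffer=?????????w
Fragment 2: offset=0 data="Ck" -> buffer=Ck???????w
Fragment 3: offset=4 data="tLpof" -> buffer=Ck??tLpofw
Fragment 4: offset=0 data="sMWQ" -> buffer=sMWQtLpofw

Answer: sMWQtLpofw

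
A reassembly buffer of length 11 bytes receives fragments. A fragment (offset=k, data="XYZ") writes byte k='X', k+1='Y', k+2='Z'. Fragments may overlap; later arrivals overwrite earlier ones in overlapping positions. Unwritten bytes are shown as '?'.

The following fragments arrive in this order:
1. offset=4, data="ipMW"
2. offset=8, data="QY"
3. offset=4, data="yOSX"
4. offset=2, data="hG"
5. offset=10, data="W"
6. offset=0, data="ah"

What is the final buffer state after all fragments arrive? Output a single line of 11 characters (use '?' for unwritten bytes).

Answer: ahhGyOSXQYW

Derivation:
Fragment 1: offset=4 data="ipMW" -> buffer=????ipMW???
Fragment 2: offset=8 data="QY" -> buffer=????ipMWQY?
Fragment 3: offset=4 data="yOSX" -> buffer=????yOSXQY?
Fragment 4: offset=2 data="hG" -> buffer=??hGyOSXQY?
Fragment 5: offset=10 data="W" -> buffer=??hGyOSXQYW
Fragment 6: offset=0 data="ah" -> buffer=ahhGyOSXQYW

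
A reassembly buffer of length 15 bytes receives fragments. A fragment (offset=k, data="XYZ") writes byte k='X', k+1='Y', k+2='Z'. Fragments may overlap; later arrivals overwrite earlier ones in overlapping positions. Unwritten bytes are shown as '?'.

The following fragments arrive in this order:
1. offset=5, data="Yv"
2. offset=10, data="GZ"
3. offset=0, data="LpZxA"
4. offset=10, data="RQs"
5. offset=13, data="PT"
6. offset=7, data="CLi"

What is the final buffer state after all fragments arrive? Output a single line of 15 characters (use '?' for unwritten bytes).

Fragment 1: offset=5 data="Yv" -> buffer=?????Yv????????
Fragment 2: offset=10 data="GZ" -> buffer=?????Yv???GZ???
Fragment 3: offset=0 data="LpZxA" -> buffer=LpZxAYv???GZ???
Fragment 4: offset=10 data="RQs" -> buffer=LpZxAYv???RQs??
Fragment 5: offset=13 data="PT" -> buffer=LpZxAYv???RQsPT
Fragment 6: offset=7 data="CLi" -> buffer=LpZxAYvCLiRQsPT

Answer: LpZxAYvCLiRQsPT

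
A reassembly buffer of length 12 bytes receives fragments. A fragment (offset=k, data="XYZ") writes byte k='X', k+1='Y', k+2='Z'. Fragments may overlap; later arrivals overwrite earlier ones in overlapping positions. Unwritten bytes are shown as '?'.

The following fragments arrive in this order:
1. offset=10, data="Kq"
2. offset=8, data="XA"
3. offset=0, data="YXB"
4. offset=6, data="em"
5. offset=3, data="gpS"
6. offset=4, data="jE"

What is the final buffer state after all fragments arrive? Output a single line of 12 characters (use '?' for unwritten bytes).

Answer: YXBgjEemXAKq

Derivation:
Fragment 1: offset=10 data="Kq" -> buffer=??????????Kq
Fragment 2: offset=8 data="XA" -> buffer=????????XAKq
Fragment 3: offset=0 data="YXB" -> buffer=YXB?????XAKq
Fragment 4: offset=6 data="em" -> buffer=YXB???emXAKq
Fragment 5: offset=3 data="gpS" -> buffer=YXBgpSemXAKq
Fragment 6: offset=4 data="jE" -> buffer=YXBgjEemXAKq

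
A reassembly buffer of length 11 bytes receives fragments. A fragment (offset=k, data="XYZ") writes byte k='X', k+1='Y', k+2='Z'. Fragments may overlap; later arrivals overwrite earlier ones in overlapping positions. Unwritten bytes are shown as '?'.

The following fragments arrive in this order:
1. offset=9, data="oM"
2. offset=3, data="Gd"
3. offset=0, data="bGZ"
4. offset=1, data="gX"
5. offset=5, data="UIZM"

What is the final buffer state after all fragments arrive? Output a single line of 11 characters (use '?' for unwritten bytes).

Answer: bgXGdUIZMoM

Derivation:
Fragment 1: offset=9 data="oM" -> buffer=?????????oM
Fragment 2: offset=3 data="Gd" -> buffer=???Gd????oM
Fragment 3: offset=0 data="bGZ" -> buffer=bGZGd????oM
Fragment 4: offset=1 data="gX" -> buffer=bgXGd????oM
Fragment 5: offset=5 data="UIZM" -> buffer=bgXGdUIZMoM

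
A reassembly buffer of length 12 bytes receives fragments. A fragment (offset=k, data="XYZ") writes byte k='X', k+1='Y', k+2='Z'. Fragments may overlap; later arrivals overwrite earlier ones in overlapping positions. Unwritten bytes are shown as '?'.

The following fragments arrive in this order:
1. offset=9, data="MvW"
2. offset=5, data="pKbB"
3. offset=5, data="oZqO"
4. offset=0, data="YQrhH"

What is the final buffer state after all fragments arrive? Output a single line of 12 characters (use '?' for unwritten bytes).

Fragment 1: offset=9 data="MvW" -> buffer=?????????MvW
Fragment 2: offset=5 data="pKbB" -> buffer=?????pKbBMvW
Fragment 3: offset=5 data="oZqO" -> buffer=?????oZqOMvW
Fragment 4: offset=0 data="YQrhH" -> buffer=YQrhHoZqOMvW

Answer: YQrhHoZqOMvW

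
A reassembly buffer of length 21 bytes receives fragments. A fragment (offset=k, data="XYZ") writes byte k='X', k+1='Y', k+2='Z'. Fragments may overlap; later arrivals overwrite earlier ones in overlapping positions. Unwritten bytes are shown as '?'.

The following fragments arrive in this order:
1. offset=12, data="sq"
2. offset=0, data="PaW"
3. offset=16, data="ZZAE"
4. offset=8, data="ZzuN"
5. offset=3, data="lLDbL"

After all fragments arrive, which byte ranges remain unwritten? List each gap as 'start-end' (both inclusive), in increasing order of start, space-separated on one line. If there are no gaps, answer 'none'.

Fragment 1: offset=12 len=2
Fragment 2: offset=0 len=3
Fragment 3: offset=16 len=4
Fragment 4: offset=8 len=4
Fragment 5: offset=3 len=5
Gaps: 14-15 20-20

Answer: 14-15 20-20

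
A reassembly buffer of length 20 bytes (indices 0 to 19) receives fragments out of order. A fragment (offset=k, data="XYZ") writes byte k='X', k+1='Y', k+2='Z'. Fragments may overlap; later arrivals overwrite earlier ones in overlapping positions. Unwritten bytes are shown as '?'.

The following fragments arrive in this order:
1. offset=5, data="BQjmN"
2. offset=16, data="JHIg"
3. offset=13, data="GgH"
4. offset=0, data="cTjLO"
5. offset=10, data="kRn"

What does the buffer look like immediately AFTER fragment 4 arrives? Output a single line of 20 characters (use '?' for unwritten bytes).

Answer: cTjLOBQjmN???GgHJHIg

Derivation:
Fragment 1: offset=5 data="BQjmN" -> buffer=?????BQjmN??????????
Fragment 2: offset=16 data="JHIg" -> buffer=?????BQjmN??????JHIg
Fragment 3: offset=13 data="GgH" -> buffer=?????BQjmN???GgHJHIg
Fragment 4: offset=0 data="cTjLO" -> buffer=cTjLOBQjmN???GgHJHIg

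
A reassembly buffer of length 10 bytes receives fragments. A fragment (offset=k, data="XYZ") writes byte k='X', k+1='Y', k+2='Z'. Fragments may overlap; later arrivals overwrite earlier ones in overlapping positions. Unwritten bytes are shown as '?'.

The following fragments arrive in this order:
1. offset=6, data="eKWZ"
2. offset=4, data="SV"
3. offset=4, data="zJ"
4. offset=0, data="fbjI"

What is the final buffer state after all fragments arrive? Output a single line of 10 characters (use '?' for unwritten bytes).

Answer: fbjIzJeKWZ

Derivation:
Fragment 1: offset=6 data="eKWZ" -> buffer=??????eKWZ
Fragment 2: offset=4 data="SV" -> buffer=????SVeKWZ
Fragment 3: offset=4 data="zJ" -> buffer=????zJeKWZ
Fragment 4: offset=0 data="fbjI" -> buffer=fbjIzJeKWZ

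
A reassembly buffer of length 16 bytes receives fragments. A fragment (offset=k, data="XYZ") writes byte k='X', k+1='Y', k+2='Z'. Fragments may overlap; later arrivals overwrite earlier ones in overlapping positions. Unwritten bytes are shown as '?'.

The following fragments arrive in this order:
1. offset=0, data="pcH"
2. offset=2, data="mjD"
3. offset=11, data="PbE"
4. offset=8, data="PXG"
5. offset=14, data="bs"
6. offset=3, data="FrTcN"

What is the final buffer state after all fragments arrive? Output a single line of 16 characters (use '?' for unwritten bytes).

Fragment 1: offset=0 data="pcH" -> buffer=pcH?????????????
Fragment 2: offset=2 data="mjD" -> buffer=pcmjD???????????
Fragment 3: offset=11 data="PbE" -> buffer=pcmjD??????PbE??
Fragment 4: offset=8 data="PXG" -> buffer=pcmjD???PXGPbE??
Fragment 5: offset=14 data="bs" -> buffer=pcmjD???PXGPbEbs
Fragment 6: offset=3 data="FrTcN" -> buffer=pcmFrTcNPXGPbEbs

Answer: pcmFrTcNPXGPbEbs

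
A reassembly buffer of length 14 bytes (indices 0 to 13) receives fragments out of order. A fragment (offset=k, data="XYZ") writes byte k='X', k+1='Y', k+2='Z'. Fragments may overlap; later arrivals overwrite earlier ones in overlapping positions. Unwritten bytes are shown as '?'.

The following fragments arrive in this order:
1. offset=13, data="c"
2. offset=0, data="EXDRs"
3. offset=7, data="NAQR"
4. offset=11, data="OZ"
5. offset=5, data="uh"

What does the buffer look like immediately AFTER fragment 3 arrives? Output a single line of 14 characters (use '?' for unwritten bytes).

Answer: EXDRs??NAQR??c

Derivation:
Fragment 1: offset=13 data="c" -> buffer=?????????????c
Fragment 2: offset=0 data="EXDRs" -> buffer=EXDRs????????c
Fragment 3: offset=7 data="NAQR" -> buffer=EXDRs??NAQR??c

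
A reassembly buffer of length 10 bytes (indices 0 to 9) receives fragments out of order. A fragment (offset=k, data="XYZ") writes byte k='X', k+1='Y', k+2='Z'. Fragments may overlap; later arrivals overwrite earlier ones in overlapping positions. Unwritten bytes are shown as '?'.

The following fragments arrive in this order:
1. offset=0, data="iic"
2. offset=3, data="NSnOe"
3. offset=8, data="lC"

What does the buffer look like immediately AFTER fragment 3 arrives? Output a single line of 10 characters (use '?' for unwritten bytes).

Fragment 1: offset=0 data="iic" -> buffer=iic???????
Fragment 2: offset=3 data="NSnOe" -> buffer=iicNSnOe??
Fragment 3: offset=8 data="lC" -> buffer=iicNSnOelC

Answer: iicNSnOelC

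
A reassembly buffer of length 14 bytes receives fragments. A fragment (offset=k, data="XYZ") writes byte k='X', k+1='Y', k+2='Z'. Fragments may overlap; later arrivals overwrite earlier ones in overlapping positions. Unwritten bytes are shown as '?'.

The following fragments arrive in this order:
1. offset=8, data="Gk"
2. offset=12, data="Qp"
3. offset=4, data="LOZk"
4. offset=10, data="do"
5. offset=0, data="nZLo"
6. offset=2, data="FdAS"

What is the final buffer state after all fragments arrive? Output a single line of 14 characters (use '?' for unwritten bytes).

Fragment 1: offset=8 data="Gk" -> buffer=????????Gk????
Fragment 2: offset=12 data="Qp" -> buffer=????????Gk??Qp
Fragment 3: offset=4 data="LOZk" -> buffer=????LOZkGk??Qp
Fragment 4: offset=10 data="do" -> buffer=????LOZkGkdoQp
Fragment 5: offset=0 data="nZLo" -> buffer=nZLoLOZkGkdoQp
Fragment 6: offset=2 data="FdAS" -> buffer=nZFdASZkGkdoQp

Answer: nZFdASZkGkdoQp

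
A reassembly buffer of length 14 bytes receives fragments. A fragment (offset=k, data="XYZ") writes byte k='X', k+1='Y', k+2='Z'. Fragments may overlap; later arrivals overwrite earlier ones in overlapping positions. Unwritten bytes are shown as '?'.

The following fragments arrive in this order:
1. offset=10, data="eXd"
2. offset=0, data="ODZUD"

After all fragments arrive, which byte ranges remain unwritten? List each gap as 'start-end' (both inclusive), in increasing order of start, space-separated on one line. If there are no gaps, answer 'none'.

Fragment 1: offset=10 len=3
Fragment 2: offset=0 len=5
Gaps: 5-9 13-13

Answer: 5-9 13-13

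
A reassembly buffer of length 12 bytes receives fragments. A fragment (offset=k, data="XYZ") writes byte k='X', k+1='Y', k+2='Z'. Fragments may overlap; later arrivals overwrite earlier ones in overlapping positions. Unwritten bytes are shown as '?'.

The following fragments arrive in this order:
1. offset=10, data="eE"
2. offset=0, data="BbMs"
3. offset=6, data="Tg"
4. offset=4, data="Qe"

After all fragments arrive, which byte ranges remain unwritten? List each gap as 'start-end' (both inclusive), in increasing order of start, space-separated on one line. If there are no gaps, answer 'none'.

Answer: 8-9

Derivation:
Fragment 1: offset=10 len=2
Fragment 2: offset=0 len=4
Fragment 3: offset=6 len=2
Fragment 4: offset=4 len=2
Gaps: 8-9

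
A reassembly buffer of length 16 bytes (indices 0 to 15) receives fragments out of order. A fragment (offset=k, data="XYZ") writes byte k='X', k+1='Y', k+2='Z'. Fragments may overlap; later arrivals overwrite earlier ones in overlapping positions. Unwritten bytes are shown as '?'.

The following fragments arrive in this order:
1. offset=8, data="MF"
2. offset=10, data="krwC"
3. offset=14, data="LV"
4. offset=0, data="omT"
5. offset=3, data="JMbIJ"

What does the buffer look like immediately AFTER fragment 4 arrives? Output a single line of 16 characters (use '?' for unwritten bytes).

Answer: omT?????MFkrwCLV

Derivation:
Fragment 1: offset=8 data="MF" -> buffer=????????MF??????
Fragment 2: offset=10 data="krwC" -> buffer=????????MFkrwC??
Fragment 3: offset=14 data="LV" -> buffer=????????MFkrwCLV
Fragment 4: offset=0 data="omT" -> buffer=omT?????MFkrwCLV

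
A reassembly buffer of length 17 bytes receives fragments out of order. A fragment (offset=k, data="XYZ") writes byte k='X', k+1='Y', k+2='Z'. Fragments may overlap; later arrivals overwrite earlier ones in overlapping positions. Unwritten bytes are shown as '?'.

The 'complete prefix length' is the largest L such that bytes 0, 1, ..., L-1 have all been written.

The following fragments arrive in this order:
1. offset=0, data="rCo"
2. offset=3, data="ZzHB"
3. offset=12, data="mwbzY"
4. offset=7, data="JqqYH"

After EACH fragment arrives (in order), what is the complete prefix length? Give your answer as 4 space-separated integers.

Answer: 3 7 7 17

Derivation:
Fragment 1: offset=0 data="rCo" -> buffer=rCo?????????????? -> prefix_len=3
Fragment 2: offset=3 data="ZzHB" -> buffer=rCoZzHB?????????? -> prefix_len=7
Fragment 3: offset=12 data="mwbzY" -> buffer=rCoZzHB?????mwbzY -> prefix_len=7
Fragment 4: offset=7 data="JqqYH" -> buffer=rCoZzHBJqqYHmwbzY -> prefix_len=17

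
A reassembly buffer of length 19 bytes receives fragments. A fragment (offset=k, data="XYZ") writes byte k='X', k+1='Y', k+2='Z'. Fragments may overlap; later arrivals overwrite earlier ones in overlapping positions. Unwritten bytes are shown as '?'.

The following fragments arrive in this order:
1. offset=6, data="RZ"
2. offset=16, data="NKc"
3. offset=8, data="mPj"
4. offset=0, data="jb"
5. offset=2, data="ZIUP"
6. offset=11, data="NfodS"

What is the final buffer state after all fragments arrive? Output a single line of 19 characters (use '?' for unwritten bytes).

Answer: jbZIUPRZmPjNfodSNKc

Derivation:
Fragment 1: offset=6 data="RZ" -> buffer=??????RZ???????????
Fragment 2: offset=16 data="NKc" -> buffer=??????RZ????????NKc
Fragment 3: offset=8 data="mPj" -> buffer=??????RZmPj?????NKc
Fragment 4: offset=0 data="jb" -> buffer=jb????RZmPj?????NKc
Fragment 5: offset=2 data="ZIUP" -> buffer=jbZIUPRZmPj?????NKc
Fragment 6: offset=11 data="NfodS" -> buffer=jbZIUPRZmPjNfodSNKc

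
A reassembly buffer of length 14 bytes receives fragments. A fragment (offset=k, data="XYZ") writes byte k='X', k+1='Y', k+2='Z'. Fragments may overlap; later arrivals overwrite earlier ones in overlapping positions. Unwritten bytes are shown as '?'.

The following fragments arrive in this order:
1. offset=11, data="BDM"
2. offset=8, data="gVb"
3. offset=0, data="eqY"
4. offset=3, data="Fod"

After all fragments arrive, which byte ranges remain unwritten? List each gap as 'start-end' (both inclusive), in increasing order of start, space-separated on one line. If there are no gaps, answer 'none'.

Fragment 1: offset=11 len=3
Fragment 2: offset=8 len=3
Fragment 3: offset=0 len=3
Fragment 4: offset=3 len=3
Gaps: 6-7

Answer: 6-7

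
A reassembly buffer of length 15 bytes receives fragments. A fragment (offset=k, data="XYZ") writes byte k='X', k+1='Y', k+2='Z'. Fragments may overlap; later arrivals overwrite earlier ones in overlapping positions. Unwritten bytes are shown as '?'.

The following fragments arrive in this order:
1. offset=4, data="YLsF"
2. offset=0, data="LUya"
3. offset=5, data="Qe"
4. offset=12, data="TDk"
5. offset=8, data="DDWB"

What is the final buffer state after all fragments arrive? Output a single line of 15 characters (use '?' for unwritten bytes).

Answer: LUyaYQeFDDWBTDk

Derivation:
Fragment 1: offset=4 data="YLsF" -> buffer=????YLsF???????
Fragment 2: offset=0 data="LUya" -> buffer=LUyaYLsF???????
Fragment 3: offset=5 data="Qe" -> buffer=LUyaYQeF???????
Fragment 4: offset=12 data="TDk" -> buffer=LUyaYQeF????TDk
Fragment 5: offset=8 data="DDWB" -> buffer=LUyaYQeFDDWBTDk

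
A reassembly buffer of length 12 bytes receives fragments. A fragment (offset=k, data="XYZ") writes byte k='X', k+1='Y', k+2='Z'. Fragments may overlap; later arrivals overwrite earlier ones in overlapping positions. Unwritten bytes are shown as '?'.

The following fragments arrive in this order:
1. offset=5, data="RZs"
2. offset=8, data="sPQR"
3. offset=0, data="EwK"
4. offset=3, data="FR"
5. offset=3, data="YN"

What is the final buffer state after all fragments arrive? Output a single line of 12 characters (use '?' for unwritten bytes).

Answer: EwKYNRZssPQR

Derivation:
Fragment 1: offset=5 data="RZs" -> buffer=?????RZs????
Fragment 2: offset=8 data="sPQR" -> buffer=?????RZssPQR
Fragment 3: offset=0 data="EwK" -> buffer=EwK??RZssPQR
Fragment 4: offset=3 data="FR" -> buffer=EwKFRRZssPQR
Fragment 5: offset=3 data="YN" -> buffer=EwKYNRZssPQR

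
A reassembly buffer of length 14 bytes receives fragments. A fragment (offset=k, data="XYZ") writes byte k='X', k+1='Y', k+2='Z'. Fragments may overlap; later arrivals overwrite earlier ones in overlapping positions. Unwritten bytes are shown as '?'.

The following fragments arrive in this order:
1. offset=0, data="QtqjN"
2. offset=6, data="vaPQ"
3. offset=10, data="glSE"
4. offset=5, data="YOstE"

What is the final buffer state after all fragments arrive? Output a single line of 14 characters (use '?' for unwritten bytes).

Fragment 1: offset=0 data="QtqjN" -> buffer=QtqjN?????????
Fragment 2: offset=6 data="vaPQ" -> buffer=QtqjN?vaPQ????
Fragment 3: offset=10 data="glSE" -> buffer=QtqjN?vaPQglSE
Fragment 4: offset=5 data="YOstE" -> buffer=QtqjNYOstEglSE

Answer: QtqjNYOstEglSE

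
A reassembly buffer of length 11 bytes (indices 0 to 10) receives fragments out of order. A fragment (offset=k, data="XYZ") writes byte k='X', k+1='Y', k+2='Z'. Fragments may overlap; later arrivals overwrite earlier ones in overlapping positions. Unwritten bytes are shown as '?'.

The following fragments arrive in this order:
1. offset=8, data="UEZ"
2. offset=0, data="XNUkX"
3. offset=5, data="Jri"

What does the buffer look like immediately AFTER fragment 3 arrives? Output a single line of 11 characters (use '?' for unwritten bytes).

Fragment 1: offset=8 data="UEZ" -> buffer=????????UEZ
Fragment 2: offset=0 data="XNUkX" -> buffer=XNUkX???UEZ
Fragment 3: offset=5 data="Jri" -> buffer=XNUkXJriUEZ

Answer: XNUkXJriUEZ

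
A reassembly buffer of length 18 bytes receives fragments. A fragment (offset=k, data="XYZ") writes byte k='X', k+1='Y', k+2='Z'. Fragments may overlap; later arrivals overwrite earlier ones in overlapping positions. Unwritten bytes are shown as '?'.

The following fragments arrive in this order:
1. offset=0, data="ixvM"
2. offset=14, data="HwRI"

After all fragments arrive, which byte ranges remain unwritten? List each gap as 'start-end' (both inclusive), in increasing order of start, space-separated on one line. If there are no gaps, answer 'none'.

Answer: 4-13

Derivation:
Fragment 1: offset=0 len=4
Fragment 2: offset=14 len=4
Gaps: 4-13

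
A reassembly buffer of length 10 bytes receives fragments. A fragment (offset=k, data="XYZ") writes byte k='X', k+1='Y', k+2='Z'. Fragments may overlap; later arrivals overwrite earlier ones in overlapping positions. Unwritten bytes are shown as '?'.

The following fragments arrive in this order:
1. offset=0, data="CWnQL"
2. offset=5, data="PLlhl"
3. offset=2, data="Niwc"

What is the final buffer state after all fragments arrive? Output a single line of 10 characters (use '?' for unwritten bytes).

Answer: CWNiwcLlhl

Derivation:
Fragment 1: offset=0 data="CWnQL" -> buffer=CWnQL?????
Fragment 2: offset=5 data="PLlhl" -> buffer=CWnQLPLlhl
Fragment 3: offset=2 data="Niwc" -> buffer=CWNiwcLlhl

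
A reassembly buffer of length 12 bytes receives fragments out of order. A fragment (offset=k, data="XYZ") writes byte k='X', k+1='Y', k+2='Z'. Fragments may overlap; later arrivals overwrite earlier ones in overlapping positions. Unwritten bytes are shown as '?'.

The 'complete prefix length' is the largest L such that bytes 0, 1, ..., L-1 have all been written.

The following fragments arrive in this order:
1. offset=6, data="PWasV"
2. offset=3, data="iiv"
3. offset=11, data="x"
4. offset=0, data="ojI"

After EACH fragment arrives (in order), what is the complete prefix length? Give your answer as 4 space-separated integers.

Fragment 1: offset=6 data="PWasV" -> buffer=??????PWasV? -> prefix_len=0
Fragment 2: offset=3 data="iiv" -> buffer=???iivPWasV? -> prefix_len=0
Fragment 3: offset=11 data="x" -> buffer=???iivPWasVx -> prefix_len=0
Fragment 4: offset=0 data="ojI" -> buffer=ojIiivPWasVx -> prefix_len=12

Answer: 0 0 0 12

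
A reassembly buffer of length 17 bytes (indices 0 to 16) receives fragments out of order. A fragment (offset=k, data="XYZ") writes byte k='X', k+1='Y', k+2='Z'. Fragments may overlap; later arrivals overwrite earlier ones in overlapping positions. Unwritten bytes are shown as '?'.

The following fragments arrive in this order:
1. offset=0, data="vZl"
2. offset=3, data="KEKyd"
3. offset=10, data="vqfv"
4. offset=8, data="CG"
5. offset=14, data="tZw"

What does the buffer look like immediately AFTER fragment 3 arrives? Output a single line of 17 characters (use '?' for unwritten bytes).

Fragment 1: offset=0 data="vZl" -> buffer=vZl??????????????
Fragment 2: offset=3 data="KEKyd" -> buffer=vZlKEKyd?????????
Fragment 3: offset=10 data="vqfv" -> buffer=vZlKEKyd??vqfv???

Answer: vZlKEKyd??vqfv???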